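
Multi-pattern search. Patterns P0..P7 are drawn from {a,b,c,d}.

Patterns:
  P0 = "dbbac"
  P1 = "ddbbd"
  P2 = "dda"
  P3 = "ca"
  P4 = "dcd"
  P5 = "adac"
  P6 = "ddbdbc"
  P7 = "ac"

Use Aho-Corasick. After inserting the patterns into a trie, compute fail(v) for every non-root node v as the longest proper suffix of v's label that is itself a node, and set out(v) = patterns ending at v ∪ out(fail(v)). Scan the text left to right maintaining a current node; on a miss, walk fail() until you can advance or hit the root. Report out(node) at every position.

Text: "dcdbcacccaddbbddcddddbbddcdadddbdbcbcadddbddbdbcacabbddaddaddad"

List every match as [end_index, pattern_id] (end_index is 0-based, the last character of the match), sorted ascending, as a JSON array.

Construct AC machine:
Trie nodes:
  n0 'ε': a→15 c→11 d→1
  n1 'd': b→2 c→13 d→6
  n2 'db': b→3
  n3 'dbb': a→4
  n4 'dbba': c→5
  n5 'dbbac': ·  ←P0
  n6 'dd': a→10 b→7
  n7 'ddb': b→8 d→19
  n8 'ddbb': d→9
  n9 'ddbbd': ·  ←P1
  n10 'dda': ·  ←P2
  n11 'c': a→12
  n12 'ca': ·  ←P3
  n13 'dc': d→14
  n14 'dcd': ·  ←P4
  n15 'a': c→22 d→16
  n16 'ad': a→17
  n17 'ada': c→18
  n18 'adac': ·  ←P5
  n19 'ddbd': b→20
  n20 'ddbdb': c→21
  n21 'ddbdbc': ·  ←P6
  n22 'ac': ·  ←P7

Failure links (BFS by depth):
  fail(1) 'd': from fail(0)=0 chase 'd': 0 ⇒ 0;  out=∅∪out(0)=∅
  fail(11) 'c': from fail(0)=0 chase 'c': 0 ⇒ 0;  out=∅∪out(0)=∅
  fail(15) 'a': from fail(0)=0 chase 'a': 0 ⇒ 0;  out=∅∪out(0)=∅
  fail(2) 'db': from fail(1)=0 chase 'b': 0 ⇒ 0;  out=∅∪out(0)=∅
  fail(6) 'dd': from fail(1)=0 chase 'd': 0 ⇒ 1;  out=∅∪out(1)=∅
  fail(12) 'ca': from fail(11)=0 chase 'a': 0 ⇒ 15;  out={3}∪out(15)={3}
  fail(13) 'dc': from fail(1)=0 chase 'c': 0 ⇒ 11;  out=∅∪out(11)=∅
  fail(16) 'ad': from fail(15)=0 chase 'd': 0 ⇒ 1;  out=∅∪out(1)=∅
  fail(22) 'ac': from fail(15)=0 chase 'c': 0 ⇒ 11;  out={7}∪out(11)={7}
  fail(3) 'dbb': from fail(2)=0 chase 'b': 0 ⇒ 0;  out=∅∪out(0)=∅
  fail(7) 'ddb': from fail(6)=1 chase 'b': 1 ⇒ 2;  out=∅∪out(2)=∅
  fail(10) 'dda': from fail(6)=1 chase 'a': 1→0 ⇒ 15;  out={2}∪out(15)={2}
  fail(14) 'dcd': from fail(13)=11 chase 'd': 11→0 ⇒ 1;  out={4}∪out(1)={4}
  fail(17) 'ada': from fail(16)=1 chase 'a': 1→0 ⇒ 15;  out=∅∪out(15)=∅
  fail(4) 'dbba': from fail(3)=0 chase 'a': 0 ⇒ 15;  out=∅∪out(15)=∅
  fail(8) 'ddbb': from fail(7)=2 chase 'b': 2 ⇒ 3;  out=∅∪out(3)=∅
  fail(18) 'adac': from fail(17)=15 chase 'c': 15 ⇒ 22;  out={5}∪out(22)={5,7}
  fail(19) 'ddbd': from fail(7)=2 chase 'd': 2→0 ⇒ 1;  out=∅∪out(1)=∅
  fail(5) 'dbbac': from fail(4)=15 chase 'c': 15 ⇒ 22;  out={0}∪out(22)={0,7}
  fail(9) 'ddbbd': from fail(8)=3 chase 'd': 3→0 ⇒ 1;  out={1}∪out(1)={1}
  fail(20) 'ddbdb': from fail(19)=1 chase 'b': 1 ⇒ 2;  out=∅∪out(2)=∅
  fail(21) 'ddbdbc': from fail(20)=2 chase 'c': 2→0 ⇒ 11;  out={6}∪out(11)={6}

Text stream:
i=0 'd': node 0→1
i=1 'c': node 1→13
i=2 'd': node 13→14  emit P4@[0:2]
i=3 'b': node 14→2 (fail-walked)
i=4 'c': node 2→11 (fail-walked)
i=5 'a': node 11→12  emit P3@[4:5]
i=6 'c': node 12→22 (fail-walked)  emit P7@[5:6]
i=7 'c': node 22→11 (fail-walked)
i=8 'c': node 11→11 (fail-walked)
i=9 'a': node 11→12  emit P3@[8:9]
i=10 'd': node 12→16 (fail-walked)
i=11 'd': node 16→6 (fail-walked)
i=12 'b': node 6→7
i=13 'b': node 7→8
i=14 'd': node 8→9  emit P1@[10:14]
i=15 'd': node 9→6 (fail-walked)
i=16 'c': node 6→13 (fail-walked)
i=17 'd': node 13→14  emit P4@[15:17]
i=18 'd': node 14→6 (fail-walked)
i=19 'd': node 6→6 (fail-walked)
i=20 'd': node 6→6 (fail-walked)
i=21 'b': node 6→7
i=22 'b': node 7→8
i=23 'd': node 8→9  emit P1@[19:23]
i=24 'd': node 9→6 (fail-walked)
i=25 'c': node 6→13 (fail-walked)
i=26 'd': node 13→14  emit P4@[24:26]
i=27 'a': node 14→15 (fail-walked)
i=28 'd': node 15→16
i=29 'd': node 16→6 (fail-walked)
i=30 'd': node 6→6 (fail-walked)
i=31 'b': node 6→7
i=32 'd': node 7→19
i=33 'b': node 19→20
i=34 'c': node 20→21  emit P6@[29:34]
i=35 'b': node 21→0 (fail-walked)
i=36 'c': node 0→11
i=37 'a': node 11→12  emit P3@[36:37]
i=38 'd': node 12→16 (fail-walked)
i=39 'd': node 16→6 (fail-walked)
i=40 'd': node 6→6 (fail-walked)
i=41 'b': node 6→7
i=42 'd': node 7→19
i=43 'd': node 19→6 (fail-walked)
i=44 'b': node 6→7
i=45 'd': node 7→19
i=46 'b': node 19→20
i=47 'c': node 20→21  emit P6@[42:47]
i=48 'a': node 21→12 (fail-walked)  emit P3@[47:48]
i=49 'c': node 12→22 (fail-walked)  emit P7@[48:49]
i=50 'a': node 22→12 (fail-walked)  emit P3@[49:50]
i=51 'b': node 12→0 (fail-walked)
i=52 'b': node 0→0
i=53 'd': node 0→1
i=54 'd': node 1→6
i=55 'a': node 6→10  emit P2@[53:55]
i=56 'd': node 10→16 (fail-walked)
i=57 'd': node 16→6 (fail-walked)
i=58 'a': node 6→10  emit P2@[56:58]
i=59 'd': node 10→16 (fail-walked)
i=60 'd': node 16→6 (fail-walked)
i=61 'a': node 6→10  emit P2@[59:61]
i=62 'd': node 10→16 (fail-walked)

Matches: [[2,4],[5,3],[6,7],[9,3],[14,1],[17,4],[23,1],[26,4],[34,6],[37,3],[47,6],[48,3],[49,7],[50,3],[55,2],[58,2],[61,2]]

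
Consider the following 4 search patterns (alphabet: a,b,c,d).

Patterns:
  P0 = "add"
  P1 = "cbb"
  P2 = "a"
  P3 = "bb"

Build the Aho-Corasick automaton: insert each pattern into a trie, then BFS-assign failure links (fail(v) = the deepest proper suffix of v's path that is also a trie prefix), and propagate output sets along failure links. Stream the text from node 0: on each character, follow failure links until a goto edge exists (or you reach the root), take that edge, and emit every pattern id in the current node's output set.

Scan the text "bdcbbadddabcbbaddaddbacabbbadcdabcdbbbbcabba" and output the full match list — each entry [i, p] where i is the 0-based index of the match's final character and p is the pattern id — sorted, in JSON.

Build:
Trie nodes:
  0='ε' goto a→1 b→7 c→4
  1='a' goto d→2  ←P2
  2='ad' goto d→3
  3='add' goto ·  ←P0
  4='c' goto b→5
  5='cb' goto b→6
  6='cbb' goto ·  ←P1
  7='b' goto b→8
  8='bb' goto ·  ←P3

Failure links (BFS by depth):
  n1('a'): parent n0 fail=0; on 'a' 0 → fail=0;  out {2}∪∅={2}
  n4('c'): parent n0 fail=0; on 'c' 0 → fail=0;  out ∅∪∅=∅
  n7('b'): parent n0 fail=0; on 'b' 0 → fail=0;  out ∅∪∅=∅
  n2('ad'): parent n1 fail=0; on 'd' 0 → fail=0;  out ∅∪∅=∅
  n5('cb'): parent n4 fail=0; on 'b' 0 → fail=7;  out ∅∪∅=∅
  n8('bb'): parent n7 fail=0; on 'b' 0 → fail=7;  out {3}∪∅={3}
  n3('add'): parent n2 fail=0; on 'd' 0 → fail=0;  out {0}∪∅={0}
  n6('cbb'): parent n5 fail=7; on 'b' 7 → fail=8;  out {1}∪{3}={1,3}

Scan:
[0] read 'b'  n0⇒n7
[1] read 'd'  n7⇒n0 (via fail)
[2] read 'c'  n0⇒n4
[3] read 'b'  n4⇒n5
[4] read 'b'  n5⇒n6  emit P1@[2:4],P3@[3:4]
[5] read 'a'  n6⇒n1 (via fail)  emit P2@[5:5]
[6] read 'd'  n1⇒n2
[7] read 'd'  n2⇒n3  emit P0@[5:7]
[8] read 'd'  n3⇒n0 (via fail)
[9] read 'a'  n0⇒n1  emit P2@[9:9]
[10] read 'b'  n1⇒n7 (via fail)
[11] read 'c'  n7⇒n4 (via fail)
[12] read 'b'  n4⇒n5
[13] read 'b'  n5⇒n6  emit P1@[11:13],P3@[12:13]
[14] read 'a'  n6⇒n1 (via fail)  emit P2@[14:14]
[15] read 'd'  n1⇒n2
[16] read 'd'  n2⇒n3  emit P0@[14:16]
[17] read 'a'  n3⇒n1 (via fail)  emit P2@[17:17]
[18] read 'd'  n1⇒n2
[19] read 'd'  n2⇒n3  emit P0@[17:19]
[20] read 'b'  n3⇒n7 (via fail)
[21] read 'a'  n7⇒n1 (via fail)  emit P2@[21:21]
[22] read 'c'  n1⇒n4 (via fail)
[23] read 'a'  n4⇒n1 (via fail)  emit P2@[23:23]
[24] read 'b'  n1⇒n7 (via fail)
[25] read 'b'  n7⇒n8  emit P3@[24:25]
[26] read 'b'  n8⇒n8 (via fail)  emit P3@[25:26]
[27] read 'a'  n8⇒n1 (via fail)  emit P2@[27:27]
[28] read 'd'  n1⇒n2
[29] read 'c'  n2⇒n4 (via fail)
[30] read 'd'  n4⇒n0 (via fail)
[31] read 'a'  n0⇒n1  emit P2@[31:31]
[32] read 'b'  n1⇒n7 (via fail)
[33] read 'c'  n7⇒n4 (via fail)
[34] read 'd'  n4⇒n0 (via fail)
[35] read 'b'  n0⇒n7
[36] read 'b'  n7⇒n8  emit P3@[35:36]
[37] read 'b'  n8⇒n8 (via fail)  emit P3@[36:37]
[38] read 'b'  n8⇒n8 (via fail)  emit P3@[37:38]
[39] read 'c'  n8⇒n4 (via fail)
[40] read 'a'  n4⇒n1 (via fail)  emit P2@[40:40]
[41] read 'b'  n1⇒n7 (via fail)
[42] read 'b'  n7⇒n8  emit P3@[41:42]
[43] read 'a'  n8⇒n1 (via fail)  emit P2@[43:43]

Result: [[4,1],[4,3],[5,2],[7,0],[9,2],[13,1],[13,3],[14,2],[16,0],[17,2],[19,0],[21,2],[23,2],[25,3],[26,3],[27,2],[31,2],[36,3],[37,3],[38,3],[40,2],[42,3],[43,2]]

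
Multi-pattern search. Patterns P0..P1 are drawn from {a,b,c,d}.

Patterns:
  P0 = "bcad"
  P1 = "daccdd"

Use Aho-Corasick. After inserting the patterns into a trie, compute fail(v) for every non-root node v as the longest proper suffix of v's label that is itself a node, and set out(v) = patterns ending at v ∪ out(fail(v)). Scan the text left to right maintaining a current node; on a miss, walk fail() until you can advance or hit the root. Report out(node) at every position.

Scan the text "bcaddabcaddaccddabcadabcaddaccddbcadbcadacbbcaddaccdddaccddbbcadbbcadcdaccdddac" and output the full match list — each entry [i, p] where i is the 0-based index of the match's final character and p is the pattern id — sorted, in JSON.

Construct AC machine:
Trie (insert patterns):
  0='ε' goto b→1 d→5
  1='b' goto c→2
  2='bc' goto a→3
  3='bca' goto d→4
  4='bcad' goto ·  ←P0
  5='d' goto a→6
  6='da' goto c→7
  7='dac' goto c→8
  8='dacc' goto d→9
  9='daccd' goto d→10
  10='daccdd' goto ·  ←P1

BFS fail/out derivation:
  n1('b'): parent n0 fail=0; on 'b' 0 → fail=0;  out ∅∪∅=∅
  n5('d'): parent n0 fail=0; on 'd' 0 → fail=0;  out ∅∪∅=∅
  n2('bc'): parent n1 fail=0; on 'c' 0 → fail=0;  out ∅∪∅=∅
  n6('da'): parent n5 fail=0; on 'a' 0 → fail=0;  out ∅∪∅=∅
  n3('bca'): parent n2 fail=0; on 'a' 0 → fail=0;  out ∅∪∅=∅
  n7('dac'): parent n6 fail=0; on 'c' 0 → fail=0;  out ∅∪∅=∅
  n4('bcad'): parent n3 fail=0; on 'd' 0 → fail=5;  out {0}∪∅={0}
  n8('dacc'): parent n7 fail=0; on 'c' 0 → fail=0;  out ∅∪∅=∅
  n9('daccd'): parent n8 fail=0; on 'd' 0 → fail=5;  out ∅∪∅=∅
  n10('daccdd'): parent n9 fail=5; on 'd' 5→0 → fail=5;  out {1}∪∅={1}

Run:
pos 0 'b': at 1
pos 1 'c': at 2
pos 2 'a': at 3
pos 3 'd': at 4  → match P0@[0:3]
pos 4 'd': at 5 (via fail)
pos 5 'a': at 6
pos 6 'b': at 1 (via fail)
pos 7 'c': at 2
pos 8 'a': at 3
pos 9 'd': at 4  → match P0@[6:9]
pos 10 'd': at 5 (via fail)
pos 11 'a': at 6
pos 12 'c': at 7
pos 13 'c': at 8
pos 14 'd': at 9
pos 15 'd': at 10  → match P1@[10:15]
pos 16 'a': at 6 (via fail)
pos 17 'b': at 1 (via fail)
pos 18 'c': at 2
pos 19 'a': at 3
pos 20 'd': at 4  → match P0@[17:20]
pos 21 'a': at 6 (via fail)
pos 22 'b': at 1 (via fail)
pos 23 'c': at 2
pos 24 'a': at 3
pos 25 'd': at 4  → match P0@[22:25]
pos 26 'd': at 5 (via fail)
pos 27 'a': at 6
pos 28 'c': at 7
pos 29 'c': at 8
pos 30 'd': at 9
pos 31 'd': at 10  → match P1@[26:31]
pos 32 'b': at 1 (via fail)
pos 33 'c': at 2
pos 34 'a': at 3
pos 35 'd': at 4  → match P0@[32:35]
pos 36 'b': at 1 (via fail)
pos 37 'c': at 2
pos 38 'a': at 3
pos 39 'd': at 4  → match P0@[36:39]
pos 40 'a': at 6 (via fail)
pos 41 'c': at 7
pos 42 'b': at 1 (via fail)
pos 43 'b': at 1 (via fail)
pos 44 'c': at 2
pos 45 'a': at 3
pos 46 'd': at 4  → match P0@[43:46]
pos 47 'd': at 5 (via fail)
pos 48 'a': at 6
pos 49 'c': at 7
pos 50 'c': at 8
pos 51 'd': at 9
pos 52 'd': at 10  → match P1@[47:52]
pos 53 'd': at 5 (via fail)
pos 54 'a': at 6
pos 55 'c': at 7
pos 56 'c': at 8
pos 57 'd': at 9
pos 58 'd': at 10  → match P1@[53:58]
pos 59 'b': at 1 (via fail)
pos 60 'b': at 1 (via fail)
pos 61 'c': at 2
pos 62 'a': at 3
pos 63 'd': at 4  → match P0@[60:63]
pos 64 'b': at 1 (via fail)
pos 65 'b': at 1 (via fail)
pos 66 'c': at 2
pos 67 'a': at 3
pos 68 'd': at 4  → match P0@[65:68]
pos 69 'c': at 0 (via fail)
pos 70 'd': at 5
pos 71 'a': at 6
pos 72 'c': at 7
pos 73 'c': at 8
pos 74 'd': at 9
pos 75 'd': at 10  → match P1@[70:75]
pos 76 'd': at 5 (via fail)
pos 77 'a': at 6
pos 78 'c': at 7

Result: [[3,0],[9,0],[15,1],[20,0],[25,0],[31,1],[35,0],[39,0],[46,0],[52,1],[58,1],[63,0],[68,0],[75,1]]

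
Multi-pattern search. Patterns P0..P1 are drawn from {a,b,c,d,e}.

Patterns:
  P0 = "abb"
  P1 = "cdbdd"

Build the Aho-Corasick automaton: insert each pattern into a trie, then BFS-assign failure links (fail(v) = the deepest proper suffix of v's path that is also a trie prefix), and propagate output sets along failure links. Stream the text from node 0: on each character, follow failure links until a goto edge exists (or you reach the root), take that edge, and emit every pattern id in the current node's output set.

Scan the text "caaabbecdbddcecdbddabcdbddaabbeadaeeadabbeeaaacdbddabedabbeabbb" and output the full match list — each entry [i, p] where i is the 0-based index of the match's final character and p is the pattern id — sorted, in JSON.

Build automaton:
Trie nodes:
  0='ε' goto a→1 c→4
  1='a' goto b→2
  2='ab' goto b→3
  3='abb' goto ·  [P0 ends]
  4='c' goto d→5
  5='cd' goto b→6
  6='cdb' goto d→7
  7='cdbd' goto d→8
  8='cdbdd' goto ·  [P1 ends]

BFS fail/out derivation:
  fail(1) 'a': from fail(0)=0 chase 'a': 0 ⇒ 0;  out=∅∪out(0)=∅
  fail(4) 'c': from fail(0)=0 chase 'c': 0 ⇒ 0;  out=∅∪out(0)=∅
  fail(2) 'ab': from fail(1)=0 chase 'b': 0 ⇒ 0;  out=∅∪out(0)=∅
  fail(5) 'cd': from fail(4)=0 chase 'd': 0 ⇒ 0;  out=∅∪out(0)=∅
  fail(3) 'abb': from fail(2)=0 chase 'b': 0 ⇒ 0;  out={0}∪out(0)={0}
  fail(6) 'cdb': from fail(5)=0 chase 'b': 0 ⇒ 0;  out=∅∪out(0)=∅
  fail(7) 'cdbd': from fail(6)=0 chase 'd': 0 ⇒ 0;  out=∅∪out(0)=∅
  fail(8) 'cdbdd': from fail(7)=0 chase 'd': 0 ⇒ 0;  out={1}∪out(0)={1}

Run:
pos 0 'c': at 4
pos 1 'a': at 1 (fail-walked)
pos 2 'a': at 1 (fail-walked)
pos 3 'a': at 1 (fail-walked)
pos 4 'b': at 2
pos 5 'b': at 3  emit P0@[3:5]
pos 6 'e': at 0 (fail-walked)
pos 7 'c': at 4
pos 8 'd': at 5
pos 9 'b': at 6
pos 10 'd': at 7
pos 11 'd': at 8  emit P1@[7:11]
pos 12 'c': at 4 (fail-walked)
pos 13 'e': at 0 (fail-walked)
pos 14 'c': at 4
pos 15 'd': at 5
pos 16 'b': at 6
pos 17 'd': at 7
pos 18 'd': at 8  emit P1@[14:18]
pos 19 'a': at 1 (fail-walked)
pos 20 'b': at 2
pos 21 'c': at 4 (fail-walked)
pos 22 'd': at 5
pos 23 'b': at 6
pos 24 'd': at 7
pos 25 'd': at 8  emit P1@[21:25]
pos 26 'a': at 1 (fail-walked)
pos 27 'a': at 1 (fail-walked)
pos 28 'b': at 2
pos 29 'b': at 3  emit P0@[27:29]
pos 30 'e': at 0 (fail-walked)
pos 31 'a': at 1
pos 32 'd': at 0 (fail-walked)
pos 33 'a': at 1
pos 34 'e': at 0 (fail-walked)
pos 35 'e': at 0
pos 36 'a': at 1
pos 37 'd': at 0 (fail-walked)
pos 38 'a': at 1
pos 39 'b': at 2
pos 40 'b': at 3  emit P0@[38:40]
pos 41 'e': at 0 (fail-walked)
pos 42 'e': at 0
pos 43 'a': at 1
pos 44 'a': at 1 (fail-walked)
pos 45 'a': at 1 (fail-walked)
pos 46 'c': at 4 (fail-walked)
pos 47 'd': at 5
pos 48 'b': at 6
pos 49 'd': at 7
pos 50 'd': at 8  emit P1@[46:50]
pos 51 'a': at 1 (fail-walked)
pos 52 'b': at 2
pos 53 'e': at 0 (fail-walked)
pos 54 'd': at 0
pos 55 'a': at 1
pos 56 'b': at 2
pos 57 'b': at 3  emit P0@[55:57]
pos 58 'e': at 0 (fail-walked)
pos 59 'a': at 1
pos 60 'b': at 2
pos 61 'b': at 3  emit P0@[59:61]
pos 62 'b': at 0 (fail-walked)

All matches (sorted): [[5,0],[11,1],[18,1],[25,1],[29,0],[40,0],[50,1],[57,0],[61,0]]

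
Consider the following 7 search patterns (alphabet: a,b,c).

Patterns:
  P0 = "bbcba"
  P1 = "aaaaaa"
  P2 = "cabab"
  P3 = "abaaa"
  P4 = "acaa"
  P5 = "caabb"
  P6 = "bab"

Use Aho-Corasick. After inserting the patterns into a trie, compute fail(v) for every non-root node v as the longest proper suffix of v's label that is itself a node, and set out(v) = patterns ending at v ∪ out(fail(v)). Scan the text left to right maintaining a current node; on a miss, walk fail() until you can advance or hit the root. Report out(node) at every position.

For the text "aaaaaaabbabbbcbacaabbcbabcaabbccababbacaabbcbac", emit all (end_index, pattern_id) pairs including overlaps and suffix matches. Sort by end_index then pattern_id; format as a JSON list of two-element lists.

Build:
Trie (insert patterns):
  0='ε' goto a→6 b→1 c→12
  1='b' goto a→27 b→2
  2='bb' goto c→3
  3='bbc' goto b→4
  4='bbcb' goto a→5
  5='bbcba' goto ·  ←P0
  6='a' goto a→7 b→17 c→21
  7='aa' goto a→8
  8='aaa' goto a→9
  9='aaaa' goto a→10
  10='aaaaa' goto a→11
  11='aaaaaa' goto ·  ←P1
  12='c' goto a→13
  13='ca' goto a→24 b→14
  14='cab' goto a→15
  15='caba' goto b→16
  16='cabab' goto ·  ←P2
  17='ab' goto a→18
  18='aba' goto a→19
  19='abaa' goto a→20
  20='abaaa' goto ·  ←P3
  21='ac' goto a→22
  22='aca' goto a→23
  23='acaa' goto ·  ←P4
  24='caa' goto b→25
  25='caab' goto b→26
  26='caabb' goto ·  ←P5
  27='ba' goto b→28
  28='bab' goto ·  ←P6

Failure links (BFS by depth):
  fail(1) 'b': from fail(0)=0 chase 'b': 0 ⇒ 0;  out=∅∪out(0)=∅
  fail(6) 'a': from fail(0)=0 chase 'a': 0 ⇒ 0;  out=∅∪out(0)=∅
  fail(12) 'c': from fail(0)=0 chase 'c': 0 ⇒ 0;  out=∅∪out(0)=∅
  fail(2) 'bb': from fail(1)=0 chase 'b': 0 ⇒ 1;  out=∅∪out(1)=∅
  fail(7) 'aa': from fail(6)=0 chase 'a': 0 ⇒ 6;  out=∅∪out(6)=∅
  fail(13) 'ca': from fail(12)=0 chase 'a': 0 ⇒ 6;  out=∅∪out(6)=∅
  fail(17) 'ab': from fail(6)=0 chase 'b': 0 ⇒ 1;  out=∅∪out(1)=∅
  fail(21) 'ac': from fail(6)=0 chase 'c': 0 ⇒ 12;  out=∅∪out(12)=∅
  fail(27) 'ba': from fail(1)=0 chase 'a': 0 ⇒ 6;  out=∅∪out(6)=∅
  fail(3) 'bbc': from fail(2)=1 chase 'c': 1→0 ⇒ 12;  out=∅∪out(12)=∅
  fail(8) 'aaa': from fail(7)=6 chase 'a': 6 ⇒ 7;  out=∅∪out(7)=∅
  fail(14) 'cab': from fail(13)=6 chase 'b': 6 ⇒ 17;  out=∅∪out(17)=∅
  fail(18) 'aba': from fail(17)=1 chase 'a': 1 ⇒ 27;  out=∅∪out(27)=∅
  fail(22) 'aca': from fail(21)=12 chase 'a': 12 ⇒ 13;  out=∅∪out(13)=∅
  fail(24) 'caa': from fail(13)=6 chase 'a': 6 ⇒ 7;  out=∅∪out(7)=∅
  fail(28) 'bab': from fail(27)=6 chase 'b': 6 ⇒ 17;  out={6}∪out(17)={6}
  fail(4) 'bbcb': from fail(3)=12 chase 'b': 12→0 ⇒ 1;  out=∅∪out(1)=∅
  fail(9) 'aaaa': from fail(8)=7 chase 'a': 7 ⇒ 8;  out=∅∪out(8)=∅
  fail(15) 'caba': from fail(14)=17 chase 'a': 17 ⇒ 18;  out=∅∪out(18)=∅
  fail(19) 'abaa': from fail(18)=27 chase 'a': 27→6 ⇒ 7;  out=∅∪out(7)=∅
  fail(23) 'acaa': from fail(22)=13 chase 'a': 13 ⇒ 24;  out={4}∪out(24)={4}
  fail(25) 'caab': from fail(24)=7 chase 'b': 7→6 ⇒ 17;  out=∅∪out(17)=∅
  fail(5) 'bbcba': from fail(4)=1 chase 'a': 1 ⇒ 27;  out={0}∪out(27)={0}
  fail(10) 'aaaaa': from fail(9)=8 chase 'a': 8 ⇒ 9;  out=∅∪out(9)=∅
  fail(16) 'cabab': from fail(15)=18 chase 'b': 18→27 ⇒ 28;  out={2}∪out(28)={2,6}
  fail(20) 'abaaa': from fail(19)=7 chase 'a': 7 ⇒ 8;  out={3}∪out(8)={3}
  fail(26) 'caabb': from fail(25)=17 chase 'b': 17→1 ⇒ 2;  out={5}∪out(2)={5}
  fail(11) 'aaaaaa': from fail(10)=9 chase 'a': 9 ⇒ 10;  out={1}∪out(10)={1}

Text stream:
pos 0 'a': at 6
pos 1 'a': at 7
pos 2 'a': at 8
pos 3 'a': at 9
pos 4 'a': at 10
pos 5 'a': at 11  emit P1@[0:5]
pos 6 'a': at 11 ·f  emit P1@[1:6]
pos 7 'b': at 17 ·f
pos 8 'b': at 2 ·f
pos 9 'a': at 27 ·f
pos 10 'b': at 28  emit P6@[8:10]
pos 11 'b': at 2 ·f
pos 12 'b': at 2 ·f
pos 13 'c': at 3
pos 14 'b': at 4
pos 15 'a': at 5  emit P0@[11:15]
pos 16 'c': at 21 ·f
pos 17 'a': at 22
pos 18 'a': at 23  emit P4@[15:18]
pos 19 'b': at 25 ·f
pos 20 'b': at 26  emit P5@[16:20]
pos 21 'c': at 3 ·f
pos 22 'b': at 4
pos 23 'a': at 5  emit P0@[19:23]
pos 24 'b': at 28 ·f  emit P6@[22:24]
pos 25 'c': at 12 ·f
pos 26 'a': at 13
pos 27 'a': at 24
pos 28 'b': at 25
pos 29 'b': at 26  emit P5@[25:29]
pos 30 'c': at 3 ·f
pos 31 'c': at 12 ·f
pos 32 'a': at 13
pos 33 'b': at 14
pos 34 'a': at 15
pos 35 'b': at 16  emit P2@[31:35],P6@[33:35]
pos 36 'b': at 2 ·f
pos 37 'a': at 27 ·f
pos 38 'c': at 21 ·f
pos 39 'a': at 22
pos 40 'a': at 23  emit P4@[37:40]
pos 41 'b': at 25 ·f
pos 42 'b': at 26  emit P5@[38:42]
pos 43 'c': at 3 ·f
pos 44 'b': at 4
pos 45 'a': at 5  emit P0@[41:45]
pos 46 'c': at 21 ·f

Matches: [[5,1],[6,1],[10,6],[15,0],[18,4],[20,5],[23,0],[24,6],[29,5],[35,2],[35,6],[40,4],[42,5],[45,0]]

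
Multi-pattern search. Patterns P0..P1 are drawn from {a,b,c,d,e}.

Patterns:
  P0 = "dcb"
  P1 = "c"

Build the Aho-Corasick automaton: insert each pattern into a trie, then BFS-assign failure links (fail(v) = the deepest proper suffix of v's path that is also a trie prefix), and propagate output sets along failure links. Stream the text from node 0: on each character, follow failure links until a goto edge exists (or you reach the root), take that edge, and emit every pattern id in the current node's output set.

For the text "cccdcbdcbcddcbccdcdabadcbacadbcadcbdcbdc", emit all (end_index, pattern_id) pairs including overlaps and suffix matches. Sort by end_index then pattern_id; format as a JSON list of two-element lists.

Build:
Trie (insert patterns):
  0='ε' goto c→4 d→1
  1='d' goto c→2
  2='dc' goto b→3
  3='dcb' goto ·  [P0 ends]
  4='c' goto ·  [P1 ends]

BFS fail/out derivation:
  fail(1) 'd': from fail(0)=0 chase 'd': 0 ⇒ 0;  out=∅∪out(0)=∅
  fail(4) 'c': from fail(0)=0 chase 'c': 0 ⇒ 0;  out={1}∪out(0)={1}
  fail(2) 'dc': from fail(1)=0 chase 'c': 0 ⇒ 4;  out=∅∪out(4)={1}
  fail(3) 'dcb': from fail(2)=4 chase 'b': 4→0 ⇒ 0;  out={0}∪out(0)={0}

Text stream:
[0] read 'c'  n0⇒n4  → match P1@[0:0]
[1] read 'c'  n4⇒n4 (via fail)  → match P1@[1:1]
[2] read 'c'  n4⇒n4 (via fail)  → match P1@[2:2]
[3] read 'd'  n4⇒n1 (via fail)
[4] read 'c'  n1⇒n2  → match P1@[4:4]
[5] read 'b'  n2⇒n3  → match P0@[3:5]
[6] read 'd'  n3⇒n1 (via fail)
[7] read 'c'  n1⇒n2  → match P1@[7:7]
[8] read 'b'  n2⇒n3  → match P0@[6:8]
[9] read 'c'  n3⇒n4 (via fail)  → match P1@[9:9]
[10] read 'd'  n4⇒n1 (via fail)
[11] read 'd'  n1⇒n1 (via fail)
[12] read 'c'  n1⇒n2  → match P1@[12:12]
[13] read 'b'  n2⇒n3  → match P0@[11:13]
[14] read 'c'  n3⇒n4 (via fail)  → match P1@[14:14]
[15] read 'c'  n4⇒n4 (via fail)  → match P1@[15:15]
[16] read 'd'  n4⇒n1 (via fail)
[17] read 'c'  n1⇒n2  → match P1@[17:17]
[18] read 'd'  n2⇒n1 (via fail)
[19] read 'a'  n1⇒n0 (via fail)
[20] read 'b'  n0⇒n0
[21] read 'a'  n0⇒n0
[22] read 'd'  n0⇒n1
[23] read 'c'  n1⇒n2  → match P1@[23:23]
[24] read 'b'  n2⇒n3  → match P0@[22:24]
[25] read 'a'  n3⇒n0 (via fail)
[26] read 'c'  n0⇒n4  → match P1@[26:26]
[27] read 'a'  n4⇒n0 (via fail)
[28] read 'd'  n0⇒n1
[29] read 'b'  n1⇒n0 (via fail)
[30] read 'c'  n0⇒n4  → match P1@[30:30]
[31] read 'a'  n4⇒n0 (via fail)
[32] read 'd'  n0⇒n1
[33] read 'c'  n1⇒n2  → match P1@[33:33]
[34] read 'b'  n2⇒n3  → match P0@[32:34]
[35] read 'd'  n3⇒n1 (via fail)
[36] read 'c'  n1⇒n2  → match P1@[36:36]
[37] read 'b'  n2⇒n3  → match P0@[35:37]
[38] read 'd'  n3⇒n1 (via fail)
[39] read 'c'  n1⇒n2  → match P1@[39:39]

Matches: [[0,1],[1,1],[2,1],[4,1],[5,0],[7,1],[8,0],[9,1],[12,1],[13,0],[14,1],[15,1],[17,1],[23,1],[24,0],[26,1],[30,1],[33,1],[34,0],[36,1],[37,0],[39,1]]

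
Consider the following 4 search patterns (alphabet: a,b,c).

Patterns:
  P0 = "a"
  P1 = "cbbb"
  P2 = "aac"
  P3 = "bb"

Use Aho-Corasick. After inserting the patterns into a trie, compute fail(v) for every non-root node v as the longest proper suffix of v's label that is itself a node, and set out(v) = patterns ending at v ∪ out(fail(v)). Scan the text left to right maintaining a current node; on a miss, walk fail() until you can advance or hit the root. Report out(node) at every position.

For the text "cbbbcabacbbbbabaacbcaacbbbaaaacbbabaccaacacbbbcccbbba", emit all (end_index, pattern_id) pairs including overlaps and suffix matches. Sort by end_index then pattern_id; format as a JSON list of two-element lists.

Construct AC machine:
Trie nodes:
  n0 'ε': a→1 b→8 c→2
  n1 'a': a→6  [P0 ends]
  n2 'c': b→3
  n3 'cb': b→4
  n4 'cbb': b→5
  n5 'cbbb': ·  [P1 ends]
  n6 'aa': c→7
  n7 'aac': ·  [P2 ends]
  n8 'b': b→9
  n9 'bb': ·  [P3 ends]

Failure links (BFS by depth):
  fail(1) 'a': from fail(0)=0 chase 'a': 0 ⇒ 0;  out={0}∪out(0)={0}
  fail(2) 'c': from fail(0)=0 chase 'c': 0 ⇒ 0;  out=∅∪out(0)=∅
  fail(8) 'b': from fail(0)=0 chase 'b': 0 ⇒ 0;  out=∅∪out(0)=∅
  fail(3) 'cb': from fail(2)=0 chase 'b': 0 ⇒ 8;  out=∅∪out(8)=∅
  fail(6) 'aa': from fail(1)=0 chase 'a': 0 ⇒ 1;  out=∅∪out(1)={0}
  fail(9) 'bb': from fail(8)=0 chase 'b': 0 ⇒ 8;  out={3}∪out(8)={3}
  fail(4) 'cbb': from fail(3)=8 chase 'b': 8 ⇒ 9;  out=∅∪out(9)={3}
  fail(7) 'aac': from fail(6)=1 chase 'c': 1→0 ⇒ 2;  out={2}∪out(2)={2}
  fail(5) 'cbbb': from fail(4)=9 chase 'b': 9→8 ⇒ 9;  out={1}∪out(9)={1,3}

Scan:
pos 0 'c': at 2
pos 1 'b': at 3
pos 2 'b': at 4  ** P3@[1:2]
pos 3 'b': at 5  ** P1@[0:3],P3@[2:3]
pos 4 'c': at 2 (fail-walked)
pos 5 'a': at 1 (fail-walked)  ** P0@[5:5]
pos 6 'b': at 8 (fail-walked)
pos 7 'a': at 1 (fail-walked)  ** P0@[7:7]
pos 8 'c': at 2 (fail-walked)
pos 9 'b': at 3
pos 10 'b': at 4  ** P3@[9:10]
pos 11 'b': at 5  ** P1@[8:11],P3@[10:11]
pos 12 'b': at 9 (fail-walked)  ** P3@[11:12]
pos 13 'a': at 1 (fail-walked)  ** P0@[13:13]
pos 14 'b': at 8 (fail-walked)
pos 15 'a': at 1 (fail-walked)  ** P0@[15:15]
pos 16 'a': at 6  ** P0@[16:16]
pos 17 'c': at 7  ** P2@[15:17]
pos 18 'b': at 3 (fail-walked)
pos 19 'c': at 2 (fail-walked)
pos 20 'a': at 1 (fail-walked)  ** P0@[20:20]
pos 21 'a': at 6  ** P0@[21:21]
pos 22 'c': at 7  ** P2@[20:22]
pos 23 'b': at 3 (fail-walked)
pos 24 'b': at 4  ** P3@[23:24]
pos 25 'b': at 5  ** P1@[22:25],P3@[24:25]
pos 26 'a': at 1 (fail-walked)  ** P0@[26:26]
pos 27 'a': at 6  ** P0@[27:27]
pos 28 'a': at 6 (fail-walked)  ** P0@[28:28]
pos 29 'a': at 6 (fail-walked)  ** P0@[29:29]
pos 30 'c': at 7  ** P2@[28:30]
pos 31 'b': at 3 (fail-walked)
pos 32 'b': at 4  ** P3@[31:32]
pos 33 'a': at 1 (fail-walked)  ** P0@[33:33]
pos 34 'b': at 8 (fail-walked)
pos 35 'a': at 1 (fail-walked)  ** P0@[35:35]
pos 36 'c': at 2 (fail-walked)
pos 37 'c': at 2 (fail-walked)
pos 38 'a': at 1 (fail-walked)  ** P0@[38:38]
pos 39 'a': at 6  ** P0@[39:39]
pos 40 'c': at 7  ** P2@[38:40]
pos 41 'a': at 1 (fail-walked)  ** P0@[41:41]
pos 42 'c': at 2 (fail-walked)
pos 43 'b': at 3
pos 44 'b': at 4  ** P3@[43:44]
pos 45 'b': at 5  ** P1@[42:45],P3@[44:45]
pos 46 'c': at 2 (fail-walked)
pos 47 'c': at 2 (fail-walked)
pos 48 'c': at 2 (fail-walked)
pos 49 'b': at 3
pos 50 'b': at 4  ** P3@[49:50]
pos 51 'b': at 5  ** P1@[48:51],P3@[50:51]
pos 52 'a': at 1 (fail-walked)  ** P0@[52:52]

All matches (sorted): [[2,3],[3,1],[3,3],[5,0],[7,0],[10,3],[11,1],[11,3],[12,3],[13,0],[15,0],[16,0],[17,2],[20,0],[21,0],[22,2],[24,3],[25,1],[25,3],[26,0],[27,0],[28,0],[29,0],[30,2],[32,3],[33,0],[35,0],[38,0],[39,0],[40,2],[41,0],[44,3],[45,1],[45,3],[50,3],[51,1],[51,3],[52,0]]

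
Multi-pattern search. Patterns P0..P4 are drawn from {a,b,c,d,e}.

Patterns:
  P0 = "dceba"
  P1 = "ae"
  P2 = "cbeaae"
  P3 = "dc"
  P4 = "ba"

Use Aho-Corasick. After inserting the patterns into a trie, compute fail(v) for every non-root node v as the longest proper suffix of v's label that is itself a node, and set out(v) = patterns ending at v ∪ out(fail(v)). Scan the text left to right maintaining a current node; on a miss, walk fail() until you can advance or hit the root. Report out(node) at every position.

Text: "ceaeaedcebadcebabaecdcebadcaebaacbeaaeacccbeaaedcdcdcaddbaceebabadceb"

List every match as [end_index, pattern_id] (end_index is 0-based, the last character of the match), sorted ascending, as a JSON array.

Construct AC machine:
Trie (insert patterns):
  0='ε' goto a→6 b→14 c→8 d→1
  1='d' goto c→2
  2='dc' goto e→3  ←P3
  3='dce' goto b→4
  4='dceb' goto a→5
  5='dceba' goto ·  ←P0
  6='a' goto e→7
  7='ae' goto ·  ←P1
  8='c' goto b→9
  9='cb' goto e→10
  10='cbe' goto a→11
  11='cbea' goto a→12
  12='cbeaa' goto e→13
  13='cbeaae' goto ·  ←P2
  14='b' goto a→15
  15='ba' goto ·  ←P4

BFS fail/out derivation:
  n1('d'): parent n0 fail=0; on 'd' 0 → fail=0;  out ∅∪∅=∅
  n6('a'): parent n0 fail=0; on 'a' 0 → fail=0;  out ∅∪∅=∅
  n8('c'): parent n0 fail=0; on 'c' 0 → fail=0;  out ∅∪∅=∅
  n14('b'): parent n0 fail=0; on 'b' 0 → fail=0;  out ∅∪∅=∅
  n2('dc'): parent n1 fail=0; on 'c' 0 → fail=8;  out {3}∪∅={3}
  n7('ae'): parent n6 fail=0; on 'e' 0 → fail=0;  out {1}∪∅={1}
  n9('cb'): parent n8 fail=0; on 'b' 0 → fail=14;  out ∅∪∅=∅
  n15('ba'): parent n14 fail=0; on 'a' 0 → fail=6;  out {4}∪∅={4}
  n3('dce'): parent n2 fail=8; on 'e' 8→0 → fail=0;  out ∅∪∅=∅
  n10('cbe'): parent n9 fail=14; on 'e' 14→0 → fail=0;  out ∅∪∅=∅
  n4('dceb'): parent n3 fail=0; on 'b' 0 → fail=14;  out ∅∪∅=∅
  n11('cbea'): parent n10 fail=0; on 'a' 0 → fail=6;  out ∅∪∅=∅
  n5('dceba'): parent n4 fail=14; on 'a' 14 → fail=15;  out {0}∪{4}={0,4}
  n12('cbeaa'): parent n11 fail=6; on 'a' 6→0 → fail=6;  out ∅∪∅=∅
  n13('cbeaae'): parent n12 fail=6; on 'e' 6 → fail=7;  out {2}∪{1}={1,2}

Scan:
pos 0 'c': at 8
pos 1 'e': at 0 (fail-walked)
pos 2 'a': at 6
pos 3 'e': at 7  emit P1@[2:3]
pos 4 'a': at 6 (fail-walked)
pos 5 'e': at 7  emit P1@[4:5]
pos 6 'd': at 1 (fail-walked)
pos 7 'c': at 2  emit P3@[6:7]
pos 8 'e': at 3
pos 9 'b': at 4
pos 10 'a': at 5  emit P0@[6:10],P4@[9:10]
pos 11 'd': at 1 (fail-walked)
pos 12 'c': at 2  emit P3@[11:12]
pos 13 'e': at 3
pos 14 'b': at 4
pos 15 'a': at 5  emit P0@[11:15],P4@[14:15]
pos 16 'b': at 14 (fail-walked)
pos 17 'a': at 15  emit P4@[16:17]
pos 18 'e': at 7 (fail-walked)  emit P1@[17:18]
pos 19 'c': at 8 (fail-walked)
pos 20 'd': at 1 (fail-walked)
pos 21 'c': at 2  emit P3@[20:21]
pos 22 'e': at 3
pos 23 'b': at 4
pos 24 'a': at 5  emit P0@[20:24],P4@[23:24]
pos 25 'd': at 1 (fail-walked)
pos 26 'c': at 2  emit P3@[25:26]
pos 27 'a': at 6 (fail-walked)
pos 28 'e': at 7  emit P1@[27:28]
pos 29 'b': at 14 (fail-walked)
pos 30 'a': at 15  emit P4@[29:30]
pos 31 'a': at 6 (fail-walked)
pos 32 'c': at 8 (fail-walked)
pos 33 'b': at 9
pos 34 'e': at 10
pos 35 'a': at 11
pos 36 'a': at 12
pos 37 'e': at 13  emit P1@[36:37],P2@[32:37]
pos 38 'a': at 6 (fail-walked)
pos 39 'c': at 8 (fail-walked)
pos 40 'c': at 8 (fail-walked)
pos 41 'c': at 8 (fail-walked)
pos 42 'b': at 9
pos 43 'e': at 10
pos 44 'a': at 11
pos 45 'a': at 12
pos 46 'e': at 13  emit P1@[45:46],P2@[41:46]
pos 47 'd': at 1 (fail-walked)
pos 48 'c': at 2  emit P3@[47:48]
pos 49 'd': at 1 (fail-walked)
pos 50 'c': at 2  emit P3@[49:50]
pos 51 'd': at 1 (fail-walked)
pos 52 'c': at 2  emit P3@[51:52]
pos 53 'a': at 6 (fail-walked)
pos 54 'd': at 1 (fail-walked)
pos 55 'd': at 1 (fail-walked)
pos 56 'b': at 14 (fail-walked)
pos 57 'a': at 15  emit P4@[56:57]
pos 58 'c': at 8 (fail-walked)
pos 59 'e': at 0 (fail-walked)
pos 60 'e': at 0
pos 61 'b': at 14
pos 62 'a': at 15  emit P4@[61:62]
pos 63 'b': at 14 (fail-walked)
pos 64 'a': at 15  emit P4@[63:64]
pos 65 'd': at 1 (fail-walked)
pos 66 'c': at 2  emit P3@[65:66]
pos 67 'e': at 3
pos 68 'b': at 4

Matches: [[3,1],[5,1],[7,3],[10,0],[10,4],[12,3],[15,0],[15,4],[17,4],[18,1],[21,3],[24,0],[24,4],[26,3],[28,1],[30,4],[37,1],[37,2],[46,1],[46,2],[48,3],[50,3],[52,3],[57,4],[62,4],[64,4],[66,3]]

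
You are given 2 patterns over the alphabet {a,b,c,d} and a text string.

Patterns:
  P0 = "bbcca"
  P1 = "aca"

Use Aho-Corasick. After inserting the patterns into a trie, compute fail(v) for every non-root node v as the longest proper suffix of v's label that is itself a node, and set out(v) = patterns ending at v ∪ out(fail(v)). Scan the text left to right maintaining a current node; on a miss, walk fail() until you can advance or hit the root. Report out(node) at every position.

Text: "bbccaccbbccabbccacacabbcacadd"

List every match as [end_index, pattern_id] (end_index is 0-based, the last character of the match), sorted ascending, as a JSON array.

Construct AC machine:
Trie (insert patterns):
  n0 'ε': a→6 b→1
  n1 'b': b→2
  n2 'bb': c→3
  n3 'bbc': c→4
  n4 'bbcc': a→5
  n5 'bbcca': ·  ←P0
  n6 'a': c→7
  n7 'ac': a→8
  n8 'aca': ·  ←P1

Failure links (BFS by depth):
  fail(1) 'b': from fail(0)=0 chase 'b': 0 ⇒ 0;  out=∅∪out(0)=∅
  fail(6) 'a': from fail(0)=0 chase 'a': 0 ⇒ 0;  out=∅∪out(0)=∅
  fail(2) 'bb': from fail(1)=0 chase 'b': 0 ⇒ 1;  out=∅∪out(1)=∅
  fail(7) 'ac': from fail(6)=0 chase 'c': 0 ⇒ 0;  out=∅∪out(0)=∅
  fail(3) 'bbc': from fail(2)=1 chase 'c': 1→0 ⇒ 0;  out=∅∪out(0)=∅
  fail(8) 'aca': from fail(7)=0 chase 'a': 0 ⇒ 6;  out={1}∪out(6)={1}
  fail(4) 'bbcc': from fail(3)=0 chase 'c': 0 ⇒ 0;  out=∅∪out(0)=∅
  fail(5) 'bbcca': from fail(4)=0 chase 'a': 0 ⇒ 6;  out={0}∪out(6)={0}

Scan:
i=0 'b': node 0→1
i=1 'b': node 1→2
i=2 'c': node 2→3
i=3 'c': node 3→4
i=4 'a': node 4→5  ** P0@[0:4]
i=5 'c': node 5→7 (via fail)
i=6 'c': node 7→0 (via fail)
i=7 'b': node 0→1
i=8 'b': node 1→2
i=9 'c': node 2→3
i=10 'c': node 3→4
i=11 'a': node 4→5  ** P0@[7:11]
i=12 'b': node 5→1 (via fail)
i=13 'b': node 1→2
i=14 'c': node 2→3
i=15 'c': node 3→4
i=16 'a': node 4→5  ** P0@[12:16]
i=17 'c': node 5→7 (via fail)
i=18 'a': node 7→8  ** P1@[16:18]
i=19 'c': node 8→7 (via fail)
i=20 'a': node 7→8  ** P1@[18:20]
i=21 'b': node 8→1 (via fail)
i=22 'b': node 1→2
i=23 'c': node 2→3
i=24 'a': node 3→6 (via fail)
i=25 'c': node 6→7
i=26 'a': node 7→8  ** P1@[24:26]
i=27 'd': node 8→0 (via fail)
i=28 'd': node 0→0

Result: [[4,0],[11,0],[16,0],[18,1],[20,1],[26,1]]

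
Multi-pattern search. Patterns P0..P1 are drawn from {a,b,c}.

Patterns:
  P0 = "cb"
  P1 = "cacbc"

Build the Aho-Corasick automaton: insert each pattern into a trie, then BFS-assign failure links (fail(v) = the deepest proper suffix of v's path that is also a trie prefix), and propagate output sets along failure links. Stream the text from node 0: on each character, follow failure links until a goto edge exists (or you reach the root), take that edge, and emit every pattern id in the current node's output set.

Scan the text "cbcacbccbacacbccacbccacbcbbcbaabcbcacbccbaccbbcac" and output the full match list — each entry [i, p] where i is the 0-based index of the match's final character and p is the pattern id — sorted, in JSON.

Construct AC machine:
Trie nodes:
  n0 'ε': c→1
  n1 'c': a→3 b→2
  n2 'cb': ·  ←P0
  n3 'ca': c→4
  n4 'cac': b→5
  n5 'cacb': c→6
  n6 'cacbc': ·  ←P1

BFS fail/out derivation:
  fail(1) 'c': from fail(0)=0 chase 'c': 0 ⇒ 0;  out=∅∪out(0)=∅
  fail(2) 'cb': from fail(1)=0 chase 'b': 0 ⇒ 0;  out={0}∪out(0)={0}
  fail(3) 'ca': from fail(1)=0 chase 'a': 0 ⇒ 0;  out=∅∪out(0)=∅
  fail(4) 'cac': from fail(3)=0 chase 'c': 0 ⇒ 1;  out=∅∪out(1)=∅
  fail(5) 'cacb': from fail(4)=1 chase 'b': 1 ⇒ 2;  out=∅∪out(2)={0}
  fail(6) 'cacbc': from fail(5)=2 chase 'c': 2→0 ⇒ 1;  out={1}∪out(1)={1}

Run:
pos 0 'c': at 1
pos 1 'b': at 2  emit P0@[0:1]
pos 2 'c': at 1 (via fail)
pos 3 'a': at 3
pos 4 'c': at 4
pos 5 'b': at 5  emit P0@[4:5]
pos 6 'c': at 6  emit P1@[2:6]
pos 7 'c': at 1 (via fail)
pos 8 'b': at 2  emit P0@[7:8]
pos 9 'a': at 0 (via fail)
pos 10 'c': at 1
pos 11 'a': at 3
pos 12 'c': at 4
pos 13 'b': at 5  emit P0@[12:13]
pos 14 'c': at 6  emit P1@[10:14]
pos 15 'c': at 1 (via fail)
pos 16 'a': at 3
pos 17 'c': at 4
pos 18 'b': at 5  emit P0@[17:18]
pos 19 'c': at 6  emit P1@[15:19]
pos 20 'c': at 1 (via fail)
pos 21 'a': at 3
pos 22 'c': at 4
pos 23 'b': at 5  emit P0@[22:23]
pos 24 'c': at 6  emit P1@[20:24]
pos 25 'b': at 2 (via fail)  emit P0@[24:25]
pos 26 'b': at 0 (via fail)
pos 27 'c': at 1
pos 28 'b': at 2  emit P0@[27:28]
pos 29 'a': at 0 (via fail)
pos 30 'a': at 0
pos 31 'b': at 0
pos 32 'c': at 1
pos 33 'b': at 2  emit P0@[32:33]
pos 34 'c': at 1 (via fail)
pos 35 'a': at 3
pos 36 'c': at 4
pos 37 'b': at 5  emit P0@[36:37]
pos 38 'c': at 6  emit P1@[34:38]
pos 39 'c': at 1 (via fail)
pos 40 'b': at 2  emit P0@[39:40]
pos 41 'a': at 0 (via fail)
pos 42 'c': at 1
pos 43 'c': at 1 (via fail)
pos 44 'b': at 2  emit P0@[43:44]
pos 45 'b': at 0 (via fail)
pos 46 'c': at 1
pos 47 'a': at 3
pos 48 'c': at 4

Result: [[1,0],[5,0],[6,1],[8,0],[13,0],[14,1],[18,0],[19,1],[23,0],[24,1],[25,0],[28,0],[33,0],[37,0],[38,1],[40,0],[44,0]]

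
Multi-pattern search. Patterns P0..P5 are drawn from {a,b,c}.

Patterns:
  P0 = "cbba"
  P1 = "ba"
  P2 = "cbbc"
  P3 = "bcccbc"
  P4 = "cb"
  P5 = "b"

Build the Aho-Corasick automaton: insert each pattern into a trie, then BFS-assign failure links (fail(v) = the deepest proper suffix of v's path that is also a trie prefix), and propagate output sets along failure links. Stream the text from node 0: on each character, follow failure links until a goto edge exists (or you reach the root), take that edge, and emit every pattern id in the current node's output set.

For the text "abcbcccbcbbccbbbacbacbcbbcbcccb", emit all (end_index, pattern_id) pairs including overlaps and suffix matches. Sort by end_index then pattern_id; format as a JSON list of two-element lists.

Build automaton:
Trie (insert patterns):
  0='ε' goto b→5 c→1
  1='c' goto b→2
  2='cb' goto b→3  [P4 ends]
  3='cbb' goto a→4 c→7
  4='cbba' goto ·  [P0 ends]
  5='b' goto a→6 c→8  [P5 ends]
  6='ba' goto ·  [P1 ends]
  7='cbbc' goto ·  [P2 ends]
  8='bc' goto c→9
  9='bcc' goto c→10
  10='bccc' goto b→11
  11='bcccb' goto c→12
  12='bcccbc' goto ·  [P3 ends]

BFS fail/out derivation:
  n1('c'): parent n0 fail=0; on 'c' 0 → fail=0;  out ∅∪∅=∅
  n5('b'): parent n0 fail=0; on 'b' 0 → fail=0;  out {5}∪∅={5}
  n2('cb'): parent n1 fail=0; on 'b' 0 → fail=5;  out {4}∪{5}={4,5}
  n6('ba'): parent n5 fail=0; on 'a' 0 → fail=0;  out {1}∪∅={1}
  n8('bc'): parent n5 fail=0; on 'c' 0 → fail=1;  out ∅∪∅=∅
  n3('cbb'): parent n2 fail=5; on 'b' 5→0 → fail=5;  out ∅∪{5}={5}
  n9('bcc'): parent n8 fail=1; on 'c' 1→0 → fail=1;  out ∅∪∅=∅
  n4('cbba'): parent n3 fail=5; on 'a' 5 → fail=6;  out {0}∪{1}={0,1}
  n7('cbbc'): parent n3 fail=5; on 'c' 5 → fail=8;  out {2}∪∅={2}
  n10('bccc'): parent n9 fail=1; on 'c' 1→0 → fail=1;  out ∅∪∅=∅
  n11('bcccb'): parent n10 fail=1; on 'b' 1 → fail=2;  out ∅∪{4,5}={4,5}
  n12('bcccbc'): parent n11 fail=2; on 'c' 2→5 → fail=8;  out {3}∪∅={3}

Scan:
pos 0 'a': at 0
pos 1 'b': at 5  ** P5@[1:1]
pos 2 'c': at 8
pos 3 'b': at 2 (via fail)  ** P4@[2:3],P5@[3:3]
pos 4 'c': at 8 (via fail)
pos 5 'c': at 9
pos 6 'c': at 10
pos 7 'b': at 11  ** P4@[6:7],P5@[7:7]
pos 8 'c': at 12  ** P3@[3:8]
pos 9 'b': at 2 (via fail)  ** P4@[8:9],P5@[9:9]
pos 10 'b': at 3  ** P5@[10:10]
pos 11 'c': at 7  ** P2@[8:11]
pos 12 'c': at 9 (via fail)
pos 13 'b': at 2 (via fail)  ** P4@[12:13],P5@[13:13]
pos 14 'b': at 3  ** P5@[14:14]
pos 15 'b': at 5 (via fail)  ** P5@[15:15]
pos 16 'a': at 6  ** P1@[15:16]
pos 17 'c': at 1 (via fail)
pos 18 'b': at 2  ** P4@[17:18],P5@[18:18]
pos 19 'a': at 6 (via fail)  ** P1@[18:19]
pos 20 'c': at 1 (via fail)
pos 21 'b': at 2  ** P4@[20:21],P5@[21:21]
pos 22 'c': at 8 (via fail)
pos 23 'b': at 2 (via fail)  ** P4@[22:23],P5@[23:23]
pos 24 'b': at 3  ** P5@[24:24]
pos 25 'c': at 7  ** P2@[22:25]
pos 26 'b': at 2 (via fail)  ** P4@[25:26],P5@[26:26]
pos 27 'c': at 8 (via fail)
pos 28 'c': at 9
pos 29 'c': at 10
pos 30 'b': at 11  ** P4@[29:30],P5@[30:30]

All matches (sorted): [[1,5],[3,4],[3,5],[7,4],[7,5],[8,3],[9,4],[9,5],[10,5],[11,2],[13,4],[13,5],[14,5],[15,5],[16,1],[18,4],[18,5],[19,1],[21,4],[21,5],[23,4],[23,5],[24,5],[25,2],[26,4],[26,5],[30,4],[30,5]]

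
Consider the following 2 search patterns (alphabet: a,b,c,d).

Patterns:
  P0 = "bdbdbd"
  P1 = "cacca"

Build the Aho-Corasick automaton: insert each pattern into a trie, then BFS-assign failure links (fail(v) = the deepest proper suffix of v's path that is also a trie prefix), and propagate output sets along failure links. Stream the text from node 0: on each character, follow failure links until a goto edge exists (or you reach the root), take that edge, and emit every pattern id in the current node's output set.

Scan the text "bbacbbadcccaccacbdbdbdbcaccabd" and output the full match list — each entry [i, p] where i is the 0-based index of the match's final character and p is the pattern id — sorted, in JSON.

Construct AC machine:
Trie (insert patterns):
  0='ε' goto b→1 c→7
  1='b' goto d→2
  2='bd' goto b→3
  3='bdb' goto d→4
  4='bdbd' goto b→5
  5='bdbdb' goto d→6
  6='bdbdbd' goto ·  [P0 ends]
  7='c' goto a→8
  8='ca' goto c→9
  9='cac' goto c→10
  10='cacc' goto a→11
  11='cacca' goto ·  [P1 ends]

BFS fail/out derivation:
  fail(1) 'b': from fail(0)=0 chase 'b': 0 ⇒ 0;  out=∅∪out(0)=∅
  fail(7) 'c': from fail(0)=0 chase 'c': 0 ⇒ 0;  out=∅∪out(0)=∅
  fail(2) 'bd': from fail(1)=0 chase 'd': 0 ⇒ 0;  out=∅∪out(0)=∅
  fail(8) 'ca': from fail(7)=0 chase 'a': 0 ⇒ 0;  out=∅∪out(0)=∅
  fail(3) 'bdb': from fail(2)=0 chase 'b': 0 ⇒ 1;  out=∅∪out(1)=∅
  fail(9) 'cac': from fail(8)=0 chase 'c': 0 ⇒ 7;  out=∅∪out(7)=∅
  fail(4) 'bdbd': from fail(3)=1 chase 'd': 1 ⇒ 2;  out=∅∪out(2)=∅
  fail(10) 'cacc': from fail(9)=7 chase 'c': 7→0 ⇒ 7;  out=∅∪out(7)=∅
  fail(5) 'bdbdb': from fail(4)=2 chase 'b': 2 ⇒ 3;  out=∅∪out(3)=∅
  fail(11) 'cacca': from fail(10)=7 chase 'a': 7 ⇒ 8;  out={1}∪out(8)={1}
  fail(6) 'bdbdbd': from fail(5)=3 chase 'd': 3 ⇒ 4;  out={0}∪out(4)={0}

Text stream:
pos 0 'b': at 1
pos 1 'b': at 1 (fail-walked)
pos 2 'a': at 0 (fail-walked)
pos 3 'c': at 7
pos 4 'b': at 1 (fail-walked)
pos 5 'b': at 1 (fail-walked)
pos 6 'a': at 0 (fail-walked)
pos 7 'd': at 0
pos 8 'c': at 7
pos 9 'c': at 7 (fail-walked)
pos 10 'c': at 7 (fail-walked)
pos 11 'a': at 8
pos 12 'c': at 9
pos 13 'c': at 10
pos 14 'a': at 11  ** P1@[10:14]
pos 15 'c': at 9 (fail-walked)
pos 16 'b': at 1 (fail-walked)
pos 17 'd': at 2
pos 18 'b': at 3
pos 19 'd': at 4
pos 20 'b': at 5
pos 21 'd': at 6  ** P0@[16:21]
pos 22 'b': at 5 (fail-walked)
pos 23 'c': at 7 (fail-walked)
pos 24 'a': at 8
pos 25 'c': at 9
pos 26 'c': at 10
pos 27 'a': at 11  ** P1@[23:27]
pos 28 'b': at 1 (fail-walked)
pos 29 'd': at 2

Result: [[14,1],[21,0],[27,1]]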